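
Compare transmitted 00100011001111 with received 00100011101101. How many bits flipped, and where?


XOR: 00000000100010

2 error(s) at position(s): 8, 12


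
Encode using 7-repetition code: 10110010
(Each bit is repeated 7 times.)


Each bit -> 7 copies

11111110000000111111111111110000000000000011111110000000


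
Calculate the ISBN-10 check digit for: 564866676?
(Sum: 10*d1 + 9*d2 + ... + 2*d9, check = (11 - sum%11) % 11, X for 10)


Weighted sum: 315
315 mod 11 = 7

Check digit: 4


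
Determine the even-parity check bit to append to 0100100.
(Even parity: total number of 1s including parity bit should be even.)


Number of 1s in data: 2
Parity bit: 0

0


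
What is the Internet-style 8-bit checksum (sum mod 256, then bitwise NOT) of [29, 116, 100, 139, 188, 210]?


Sum = 782 mod 256 = 14
Complement = 241

241


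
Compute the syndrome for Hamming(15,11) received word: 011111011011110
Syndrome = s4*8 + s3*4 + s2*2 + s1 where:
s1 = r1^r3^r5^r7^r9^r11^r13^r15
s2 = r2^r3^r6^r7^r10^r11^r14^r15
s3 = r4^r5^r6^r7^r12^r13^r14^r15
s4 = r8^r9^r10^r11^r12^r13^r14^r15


s1=1, s2=1, s3=0, s4=0

Syndrome = 3 (error at position 3)


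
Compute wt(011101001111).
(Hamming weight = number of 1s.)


Counting 1s in 011101001111

8


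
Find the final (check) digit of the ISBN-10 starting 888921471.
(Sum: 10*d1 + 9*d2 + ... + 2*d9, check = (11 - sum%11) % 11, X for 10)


Weighted sum: 335
335 mod 11 = 5

Check digit: 6


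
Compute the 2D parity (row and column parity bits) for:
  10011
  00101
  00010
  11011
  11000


Row parities: 10100
Column parities: 10111

Row P: 10100, Col P: 10111, Corner: 0


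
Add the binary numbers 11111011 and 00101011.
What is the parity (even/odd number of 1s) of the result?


11111011 = 251
00101011 = 43
Sum = 294 = 100100110
1s count = 4

even parity (4 ones in 100100110)


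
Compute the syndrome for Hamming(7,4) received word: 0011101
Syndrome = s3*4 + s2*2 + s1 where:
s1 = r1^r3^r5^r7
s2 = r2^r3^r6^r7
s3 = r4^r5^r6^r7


s1=1, s2=0, s3=1

Syndrome = 5 (error at position 5)


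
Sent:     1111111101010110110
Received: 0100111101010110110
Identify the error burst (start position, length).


XOR: 1011000000000000000

Burst at position 0, length 4


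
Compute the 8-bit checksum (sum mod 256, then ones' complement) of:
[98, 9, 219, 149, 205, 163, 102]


Sum = 945 mod 256 = 177
Complement = 78

78


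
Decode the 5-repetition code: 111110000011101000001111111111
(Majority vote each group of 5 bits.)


Groups: 11111, 00000, 11101, 00000, 11111, 11111
Majority votes: 101011

101011


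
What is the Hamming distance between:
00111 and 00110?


XOR: 00001
Count of 1s: 1

1


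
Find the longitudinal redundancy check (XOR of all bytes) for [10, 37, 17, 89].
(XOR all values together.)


XOR chain: 10 ^ 37 ^ 17 ^ 89 = 103

103


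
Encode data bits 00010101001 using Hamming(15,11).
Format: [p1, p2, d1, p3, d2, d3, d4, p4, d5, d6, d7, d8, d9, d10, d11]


Parity bits: p1=0, p2=1, p3=1, p4=1

010100110101001


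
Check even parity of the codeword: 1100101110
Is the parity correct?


Number of 1s: 6

Yes, parity is correct (6 ones)


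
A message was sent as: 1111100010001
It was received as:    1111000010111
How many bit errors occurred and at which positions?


XOR: 0000100000110

3 error(s) at position(s): 4, 10, 11


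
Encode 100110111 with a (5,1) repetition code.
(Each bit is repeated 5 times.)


Each bit -> 5 copies

111110000000000111111111100000111111111111111


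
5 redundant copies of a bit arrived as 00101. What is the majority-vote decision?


Ones: 2 out of 5
Threshold: 3

0 (2/5 voted 1)


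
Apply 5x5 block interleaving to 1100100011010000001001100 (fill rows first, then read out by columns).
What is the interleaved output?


Matrix:
  11001
  00011
  01000
  00010
  01100
Read columns: 1000010101000010101011000

1000010101000010101011000


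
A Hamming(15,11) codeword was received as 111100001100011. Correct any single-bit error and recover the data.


Syndrome = 6: error at position 6

Data: 10101100011 (corrected bit 6)


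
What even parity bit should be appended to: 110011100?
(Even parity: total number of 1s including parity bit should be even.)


Number of 1s in data: 5
Parity bit: 1

1


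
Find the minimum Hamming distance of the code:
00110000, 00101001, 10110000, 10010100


Comparing all pairs, minimum distance: 1
Can detect 0 errors, correct 0 errors

1


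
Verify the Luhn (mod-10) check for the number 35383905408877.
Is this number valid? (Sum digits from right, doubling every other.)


Luhn sum = 80
80 mod 10 = 0

Valid (Luhn sum mod 10 = 0)


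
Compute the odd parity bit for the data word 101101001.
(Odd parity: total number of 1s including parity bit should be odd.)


Number of 1s in data: 5
Parity bit: 0

0


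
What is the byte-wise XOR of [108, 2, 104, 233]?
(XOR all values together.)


XOR chain: 108 ^ 2 ^ 104 ^ 233 = 239

239


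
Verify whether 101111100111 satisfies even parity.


Number of 1s: 9

No, parity error (9 ones)


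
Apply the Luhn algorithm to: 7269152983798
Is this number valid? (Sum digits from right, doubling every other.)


Luhn sum = 77
77 mod 10 = 7

Invalid (Luhn sum mod 10 = 7)


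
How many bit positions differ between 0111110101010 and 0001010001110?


XOR: 0110100100100
Count of 1s: 5

5


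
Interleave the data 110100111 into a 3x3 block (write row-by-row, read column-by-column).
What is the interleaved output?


Matrix:
  110
  100
  111
Read columns: 111101001

111101001


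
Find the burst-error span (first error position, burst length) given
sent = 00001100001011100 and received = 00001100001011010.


XOR: 00000000000000110

Burst at position 14, length 2


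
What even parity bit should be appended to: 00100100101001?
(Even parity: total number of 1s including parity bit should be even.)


Number of 1s in data: 5
Parity bit: 1

1


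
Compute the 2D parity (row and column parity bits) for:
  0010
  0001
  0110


Row parities: 110
Column parities: 0101

Row P: 110, Col P: 0101, Corner: 0


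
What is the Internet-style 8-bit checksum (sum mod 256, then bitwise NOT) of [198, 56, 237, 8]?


Sum = 499 mod 256 = 243
Complement = 12

12


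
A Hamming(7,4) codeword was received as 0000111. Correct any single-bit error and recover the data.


Syndrome = 4: error at position 4

Data: 0111 (corrected bit 4)


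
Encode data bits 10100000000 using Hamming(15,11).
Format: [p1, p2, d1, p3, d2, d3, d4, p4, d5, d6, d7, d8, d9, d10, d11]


Parity bits: p1=1, p2=0, p3=1, p4=0

101101000000000


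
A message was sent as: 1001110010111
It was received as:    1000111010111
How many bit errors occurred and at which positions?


XOR: 0001001000000

2 error(s) at position(s): 3, 6


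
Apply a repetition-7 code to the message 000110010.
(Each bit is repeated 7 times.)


Each bit -> 7 copies

000000000000000000000111111111111110000000000000011111110000000


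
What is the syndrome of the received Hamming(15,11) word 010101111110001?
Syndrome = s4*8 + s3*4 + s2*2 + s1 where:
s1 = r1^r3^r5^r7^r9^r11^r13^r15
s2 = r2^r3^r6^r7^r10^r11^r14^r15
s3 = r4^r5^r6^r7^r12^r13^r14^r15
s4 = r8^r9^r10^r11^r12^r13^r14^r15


s1=0, s2=0, s3=0, s4=1

Syndrome = 8 (error at position 8)


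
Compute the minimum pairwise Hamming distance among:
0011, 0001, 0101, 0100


Comparing all pairs, minimum distance: 1
Can detect 0 errors, correct 0 errors

1


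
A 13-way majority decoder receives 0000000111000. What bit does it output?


Ones: 3 out of 13
Threshold: 7

0 (3/13 voted 1)


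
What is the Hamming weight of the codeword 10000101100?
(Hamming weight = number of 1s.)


Counting 1s in 10000101100

4


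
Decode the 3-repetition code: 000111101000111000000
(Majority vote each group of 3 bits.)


Groups: 000, 111, 101, 000, 111, 000, 000
Majority votes: 0110100

0110100


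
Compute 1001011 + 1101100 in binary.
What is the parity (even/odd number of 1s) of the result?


1001011 = 75
1101100 = 108
Sum = 183 = 10110111
1s count = 6

even parity (6 ones in 10110111)


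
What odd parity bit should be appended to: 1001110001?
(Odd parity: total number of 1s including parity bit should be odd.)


Number of 1s in data: 5
Parity bit: 0

0


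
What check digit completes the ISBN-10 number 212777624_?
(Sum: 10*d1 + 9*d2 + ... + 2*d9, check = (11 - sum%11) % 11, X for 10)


Weighted sum: 209
209 mod 11 = 0

Check digit: 0


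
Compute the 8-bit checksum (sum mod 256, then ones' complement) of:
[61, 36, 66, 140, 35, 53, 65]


Sum = 456 mod 256 = 200
Complement = 55

55


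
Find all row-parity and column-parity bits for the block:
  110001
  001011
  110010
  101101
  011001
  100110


Row parities: 111011
Column parities: 011010

Row P: 111011, Col P: 011010, Corner: 1


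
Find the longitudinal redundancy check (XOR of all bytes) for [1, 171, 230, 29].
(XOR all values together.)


XOR chain: 1 ^ 171 ^ 230 ^ 29 = 81

81


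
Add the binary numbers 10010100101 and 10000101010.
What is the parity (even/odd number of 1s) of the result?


10010100101 = 1189
10000101010 = 1066
Sum = 2255 = 100011001111
1s count = 7

odd parity (7 ones in 100011001111)


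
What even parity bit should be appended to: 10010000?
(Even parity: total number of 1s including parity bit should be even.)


Number of 1s in data: 2
Parity bit: 0

0


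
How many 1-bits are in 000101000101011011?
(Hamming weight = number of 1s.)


Counting 1s in 000101000101011011

8


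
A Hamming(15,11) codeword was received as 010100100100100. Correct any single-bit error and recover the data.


Syndrome = 6: error at position 6

Data: 00110100100 (corrected bit 6)


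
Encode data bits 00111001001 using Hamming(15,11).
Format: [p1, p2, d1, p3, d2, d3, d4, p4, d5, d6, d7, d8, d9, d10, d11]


Parity bits: p1=1, p2=1, p3=0, p4=1

110001111001001


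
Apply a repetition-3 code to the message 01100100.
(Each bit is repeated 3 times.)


Each bit -> 3 copies

000111111000000111000000


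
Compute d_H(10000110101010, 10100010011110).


XOR: 00100100110100
Count of 1s: 5

5


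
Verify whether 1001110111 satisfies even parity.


Number of 1s: 7

No, parity error (7 ones)


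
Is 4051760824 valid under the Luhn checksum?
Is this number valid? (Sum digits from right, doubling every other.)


Luhn sum = 37
37 mod 10 = 7

Invalid (Luhn sum mod 10 = 7)


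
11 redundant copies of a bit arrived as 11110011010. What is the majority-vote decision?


Ones: 7 out of 11
Threshold: 6

1 (7/11 voted 1)


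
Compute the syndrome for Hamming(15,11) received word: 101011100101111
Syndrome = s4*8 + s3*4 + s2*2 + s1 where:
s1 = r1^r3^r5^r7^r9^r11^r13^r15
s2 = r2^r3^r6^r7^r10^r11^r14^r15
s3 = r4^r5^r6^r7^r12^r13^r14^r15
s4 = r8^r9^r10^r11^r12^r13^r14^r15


s1=0, s2=0, s3=1, s4=1

Syndrome = 12 (error at position 12)


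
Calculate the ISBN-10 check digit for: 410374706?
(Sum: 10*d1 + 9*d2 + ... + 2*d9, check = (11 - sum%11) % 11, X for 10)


Weighted sum: 172
172 mod 11 = 7

Check digit: 4


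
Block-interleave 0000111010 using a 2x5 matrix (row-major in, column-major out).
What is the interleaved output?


Matrix:
  00001
  11010
Read columns: 0101000110

0101000110


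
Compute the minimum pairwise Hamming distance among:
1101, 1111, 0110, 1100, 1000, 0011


Comparing all pairs, minimum distance: 1
Can detect 0 errors, correct 0 errors

1


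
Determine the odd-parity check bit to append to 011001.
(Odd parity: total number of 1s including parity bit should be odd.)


Number of 1s in data: 3
Parity bit: 0

0


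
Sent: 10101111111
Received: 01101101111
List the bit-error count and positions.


XOR: 11000010000

3 error(s) at position(s): 0, 1, 6


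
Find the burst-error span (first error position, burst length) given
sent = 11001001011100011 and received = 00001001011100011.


XOR: 11000000000000000

Burst at position 0, length 2


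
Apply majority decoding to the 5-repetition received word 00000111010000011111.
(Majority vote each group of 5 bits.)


Groups: 00000, 11101, 00000, 11111
Majority votes: 0101

0101


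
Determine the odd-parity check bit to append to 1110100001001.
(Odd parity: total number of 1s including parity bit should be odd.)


Number of 1s in data: 6
Parity bit: 1

1


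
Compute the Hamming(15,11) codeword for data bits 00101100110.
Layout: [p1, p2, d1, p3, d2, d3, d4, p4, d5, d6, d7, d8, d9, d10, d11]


Parity bits: p1=0, p2=1, p3=1, p4=0

010101001100110


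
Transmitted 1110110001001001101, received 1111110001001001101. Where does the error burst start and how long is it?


XOR: 0001000000000000000

Burst at position 3, length 1


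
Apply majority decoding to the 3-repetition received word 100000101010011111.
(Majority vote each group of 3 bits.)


Groups: 100, 000, 101, 010, 011, 111
Majority votes: 001011

001011


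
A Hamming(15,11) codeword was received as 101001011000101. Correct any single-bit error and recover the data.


Syndrome = 7: error at position 7

Data: 10111000101 (corrected bit 7)


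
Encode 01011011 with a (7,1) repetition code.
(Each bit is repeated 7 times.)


Each bit -> 7 copies

00000001111111000000011111111111111000000011111111111111


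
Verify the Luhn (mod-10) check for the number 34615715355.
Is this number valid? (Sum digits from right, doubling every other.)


Luhn sum = 40
40 mod 10 = 0

Valid (Luhn sum mod 10 = 0)


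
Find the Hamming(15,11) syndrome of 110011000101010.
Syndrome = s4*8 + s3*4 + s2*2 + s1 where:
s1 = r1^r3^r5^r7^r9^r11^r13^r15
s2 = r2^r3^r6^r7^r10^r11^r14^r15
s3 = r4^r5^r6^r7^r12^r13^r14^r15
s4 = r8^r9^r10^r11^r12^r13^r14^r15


s1=0, s2=0, s3=0, s4=1

Syndrome = 8 (error at position 8)


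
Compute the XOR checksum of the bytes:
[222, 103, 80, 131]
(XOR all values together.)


XOR chain: 222 ^ 103 ^ 80 ^ 131 = 106

106


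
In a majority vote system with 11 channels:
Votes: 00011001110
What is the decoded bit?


Ones: 5 out of 11
Threshold: 6

0 (5/11 voted 1)


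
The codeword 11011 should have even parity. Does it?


Number of 1s: 4

Yes, parity is correct (4 ones)


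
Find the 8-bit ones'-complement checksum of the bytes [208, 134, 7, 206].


Sum = 555 mod 256 = 43
Complement = 212

212


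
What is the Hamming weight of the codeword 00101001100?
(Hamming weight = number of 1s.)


Counting 1s in 00101001100

4


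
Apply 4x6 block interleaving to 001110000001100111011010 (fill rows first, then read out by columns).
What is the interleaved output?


Matrix:
  001110
  000001
  100111
  011010
Read columns: 001000011001101010110110

001000011001101010110110


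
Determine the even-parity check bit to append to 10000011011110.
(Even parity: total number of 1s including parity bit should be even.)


Number of 1s in data: 7
Parity bit: 1

1


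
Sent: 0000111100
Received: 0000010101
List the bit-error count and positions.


XOR: 0000101001

3 error(s) at position(s): 4, 6, 9


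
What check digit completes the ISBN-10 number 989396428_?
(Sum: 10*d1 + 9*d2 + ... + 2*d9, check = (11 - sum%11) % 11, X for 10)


Weighted sum: 377
377 mod 11 = 3

Check digit: 8


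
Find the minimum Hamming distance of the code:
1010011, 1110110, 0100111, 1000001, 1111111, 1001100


Comparing all pairs, minimum distance: 2
Can detect 1 errors, correct 0 errors

2


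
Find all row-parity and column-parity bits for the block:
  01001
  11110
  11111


Row parities: 001
Column parities: 01000

Row P: 001, Col P: 01000, Corner: 1


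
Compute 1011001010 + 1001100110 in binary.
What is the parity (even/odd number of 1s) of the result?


1011001010 = 714
1001100110 = 614
Sum = 1328 = 10100110000
1s count = 4

even parity (4 ones in 10100110000)


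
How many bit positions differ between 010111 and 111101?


XOR: 101010
Count of 1s: 3

3


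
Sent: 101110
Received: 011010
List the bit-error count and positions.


XOR: 110100

3 error(s) at position(s): 0, 1, 3


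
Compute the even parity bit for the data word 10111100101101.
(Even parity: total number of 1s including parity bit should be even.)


Number of 1s in data: 9
Parity bit: 1

1


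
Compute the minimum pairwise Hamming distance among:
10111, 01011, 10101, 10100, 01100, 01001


Comparing all pairs, minimum distance: 1
Can detect 0 errors, correct 0 errors

1


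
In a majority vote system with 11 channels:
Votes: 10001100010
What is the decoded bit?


Ones: 4 out of 11
Threshold: 6

0 (4/11 voted 1)


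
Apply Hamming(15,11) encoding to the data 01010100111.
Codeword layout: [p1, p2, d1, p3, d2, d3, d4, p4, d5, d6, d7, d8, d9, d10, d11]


Parity bits: p1=0, p2=0, p3=1, p4=0

000110100100111


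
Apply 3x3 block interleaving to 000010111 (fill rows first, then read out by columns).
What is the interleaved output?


Matrix:
  000
  010
  111
Read columns: 001011001

001011001


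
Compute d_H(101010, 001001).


XOR: 100011
Count of 1s: 3

3


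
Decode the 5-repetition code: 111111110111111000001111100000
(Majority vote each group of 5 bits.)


Groups: 11111, 11101, 11111, 00000, 11111, 00000
Majority votes: 111010

111010


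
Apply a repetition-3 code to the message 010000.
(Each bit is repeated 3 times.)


Each bit -> 3 copies

000111000000000000


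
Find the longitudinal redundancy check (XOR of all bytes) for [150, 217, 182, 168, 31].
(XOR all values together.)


XOR chain: 150 ^ 217 ^ 182 ^ 168 ^ 31 = 78

78


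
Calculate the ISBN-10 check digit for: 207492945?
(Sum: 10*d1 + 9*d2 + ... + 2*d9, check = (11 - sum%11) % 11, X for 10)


Weighted sum: 226
226 mod 11 = 6

Check digit: 5


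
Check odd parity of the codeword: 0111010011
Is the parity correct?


Number of 1s: 6

No, parity error (6 ones)


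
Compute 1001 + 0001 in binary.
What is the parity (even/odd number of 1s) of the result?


1001 = 9
0001 = 1
Sum = 10 = 1010
1s count = 2

even parity (2 ones in 1010)


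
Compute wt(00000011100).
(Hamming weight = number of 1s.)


Counting 1s in 00000011100

3


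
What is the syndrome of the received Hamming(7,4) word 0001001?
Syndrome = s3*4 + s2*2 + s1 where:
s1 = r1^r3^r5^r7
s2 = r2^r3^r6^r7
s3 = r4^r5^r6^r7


s1=1, s2=1, s3=0

Syndrome = 3 (error at position 3)


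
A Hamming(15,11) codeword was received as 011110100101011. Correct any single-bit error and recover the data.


Syndrome = 0: no error detected

Data: 11010101011 (no errors)


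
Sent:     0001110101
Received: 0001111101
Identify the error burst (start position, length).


XOR: 0000001000

Burst at position 6, length 1


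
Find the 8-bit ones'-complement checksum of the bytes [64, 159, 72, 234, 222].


Sum = 751 mod 256 = 239
Complement = 16

16


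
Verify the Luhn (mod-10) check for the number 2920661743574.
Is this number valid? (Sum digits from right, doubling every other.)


Luhn sum = 52
52 mod 10 = 2

Invalid (Luhn sum mod 10 = 2)


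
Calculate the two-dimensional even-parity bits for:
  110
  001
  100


Row parities: 011
Column parities: 011

Row P: 011, Col P: 011, Corner: 0


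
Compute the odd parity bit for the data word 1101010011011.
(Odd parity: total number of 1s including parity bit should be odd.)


Number of 1s in data: 8
Parity bit: 1

1


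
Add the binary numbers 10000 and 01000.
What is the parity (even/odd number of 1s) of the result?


10000 = 16
01000 = 8
Sum = 24 = 11000
1s count = 2

even parity (2 ones in 11000)


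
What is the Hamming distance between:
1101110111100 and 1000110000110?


XOR: 0101000111010
Count of 1s: 6

6


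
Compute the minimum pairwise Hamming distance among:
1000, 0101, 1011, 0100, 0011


Comparing all pairs, minimum distance: 1
Can detect 0 errors, correct 0 errors

1


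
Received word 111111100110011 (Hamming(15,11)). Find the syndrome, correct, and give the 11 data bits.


Syndrome = 0: no error detected

Data: 11110110011 (no errors)


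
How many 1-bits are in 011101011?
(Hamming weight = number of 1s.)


Counting 1s in 011101011

6


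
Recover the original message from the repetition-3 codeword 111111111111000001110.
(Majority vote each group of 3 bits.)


Groups: 111, 111, 111, 111, 000, 001, 110
Majority votes: 1111001

1111001


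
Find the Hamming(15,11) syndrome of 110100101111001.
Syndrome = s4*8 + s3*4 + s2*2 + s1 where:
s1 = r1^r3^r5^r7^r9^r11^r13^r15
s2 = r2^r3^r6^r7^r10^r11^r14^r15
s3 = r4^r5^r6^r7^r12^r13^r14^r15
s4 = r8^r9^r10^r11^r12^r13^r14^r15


s1=1, s2=1, s3=0, s4=1

Syndrome = 11 (error at position 11)


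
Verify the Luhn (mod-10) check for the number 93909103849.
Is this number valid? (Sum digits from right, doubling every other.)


Luhn sum = 66
66 mod 10 = 6

Invalid (Luhn sum mod 10 = 6)


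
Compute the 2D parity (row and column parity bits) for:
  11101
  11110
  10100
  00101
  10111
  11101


Row parities: 000000
Column parities: 11000

Row P: 000000, Col P: 11000, Corner: 0


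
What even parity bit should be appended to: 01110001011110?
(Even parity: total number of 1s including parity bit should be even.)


Number of 1s in data: 8
Parity bit: 0

0


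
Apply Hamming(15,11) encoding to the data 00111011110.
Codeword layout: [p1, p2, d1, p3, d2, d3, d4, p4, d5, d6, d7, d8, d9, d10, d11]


Parity bits: p1=0, p2=0, p3=1, p4=1

000101111011110


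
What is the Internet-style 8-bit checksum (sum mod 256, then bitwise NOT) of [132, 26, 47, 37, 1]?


Sum = 243 mod 256 = 243
Complement = 12

12


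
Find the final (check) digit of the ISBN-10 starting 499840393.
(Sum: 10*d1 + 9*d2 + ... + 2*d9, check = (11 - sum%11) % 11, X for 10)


Weighted sum: 318
318 mod 11 = 10

Check digit: 1


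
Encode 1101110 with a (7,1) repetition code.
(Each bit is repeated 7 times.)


Each bit -> 7 copies

1111111111111100000001111111111111111111110000000


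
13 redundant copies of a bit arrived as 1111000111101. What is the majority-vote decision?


Ones: 9 out of 13
Threshold: 7

1 (9/13 voted 1)


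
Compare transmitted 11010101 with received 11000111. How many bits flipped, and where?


XOR: 00010010

2 error(s) at position(s): 3, 6


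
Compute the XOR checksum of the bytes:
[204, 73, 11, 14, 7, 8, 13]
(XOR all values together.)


XOR chain: 204 ^ 73 ^ 11 ^ 14 ^ 7 ^ 8 ^ 13 = 130

130


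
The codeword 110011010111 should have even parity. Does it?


Number of 1s: 8

Yes, parity is correct (8 ones)


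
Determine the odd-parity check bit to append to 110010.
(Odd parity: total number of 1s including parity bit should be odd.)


Number of 1s in data: 3
Parity bit: 0

0


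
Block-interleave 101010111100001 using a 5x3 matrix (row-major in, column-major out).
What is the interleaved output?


Matrix:
  101
  010
  111
  100
  001
Read columns: 101100110010101

101100110010101


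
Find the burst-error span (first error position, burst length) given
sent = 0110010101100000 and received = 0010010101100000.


XOR: 0100000000000000

Burst at position 1, length 1


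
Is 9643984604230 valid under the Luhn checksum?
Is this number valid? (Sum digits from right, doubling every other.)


Luhn sum = 61
61 mod 10 = 1

Invalid (Luhn sum mod 10 = 1)


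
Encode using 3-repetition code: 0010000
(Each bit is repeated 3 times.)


Each bit -> 3 copies

000000111000000000000


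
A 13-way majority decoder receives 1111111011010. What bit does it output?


Ones: 10 out of 13
Threshold: 7

1 (10/13 voted 1)


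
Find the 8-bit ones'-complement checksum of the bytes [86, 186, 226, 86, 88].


Sum = 672 mod 256 = 160
Complement = 95

95


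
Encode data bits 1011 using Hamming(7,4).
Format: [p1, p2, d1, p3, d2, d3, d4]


Parity bits: p1=0, p2=1, p3=0

0110011


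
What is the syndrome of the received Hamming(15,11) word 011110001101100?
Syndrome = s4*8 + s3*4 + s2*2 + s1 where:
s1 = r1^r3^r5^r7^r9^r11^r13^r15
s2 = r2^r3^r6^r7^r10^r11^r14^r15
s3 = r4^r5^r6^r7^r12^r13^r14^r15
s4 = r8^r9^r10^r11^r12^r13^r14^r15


s1=0, s2=1, s3=0, s4=0

Syndrome = 2 (error at position 2)


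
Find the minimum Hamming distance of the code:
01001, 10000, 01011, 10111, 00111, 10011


Comparing all pairs, minimum distance: 1
Can detect 0 errors, correct 0 errors

1


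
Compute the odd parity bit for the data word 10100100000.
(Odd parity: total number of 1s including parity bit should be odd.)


Number of 1s in data: 3
Parity bit: 0

0


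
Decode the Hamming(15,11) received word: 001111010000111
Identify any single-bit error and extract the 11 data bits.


Syndrome = 0: no error detected

Data: 11100000111 (no errors)


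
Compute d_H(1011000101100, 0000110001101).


XOR: 1011110100001
Count of 1s: 7

7


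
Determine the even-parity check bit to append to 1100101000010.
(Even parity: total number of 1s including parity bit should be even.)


Number of 1s in data: 5
Parity bit: 1

1


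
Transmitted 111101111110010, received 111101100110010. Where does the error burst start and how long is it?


XOR: 000000011000000

Burst at position 7, length 2


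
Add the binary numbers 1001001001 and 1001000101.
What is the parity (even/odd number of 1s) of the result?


1001001001 = 585
1001000101 = 581
Sum = 1166 = 10010001110
1s count = 5

odd parity (5 ones in 10010001110)


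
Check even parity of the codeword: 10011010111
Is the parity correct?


Number of 1s: 7

No, parity error (7 ones)


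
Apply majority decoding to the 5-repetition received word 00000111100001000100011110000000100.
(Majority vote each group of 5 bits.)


Groups: 00000, 11110, 00010, 00100, 01111, 00000, 00100
Majority votes: 0100100

0100100


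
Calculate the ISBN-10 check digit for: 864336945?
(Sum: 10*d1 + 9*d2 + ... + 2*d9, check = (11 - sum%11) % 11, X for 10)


Weighted sum: 293
293 mod 11 = 7

Check digit: 4


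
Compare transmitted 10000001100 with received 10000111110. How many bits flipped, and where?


XOR: 00000110010

3 error(s) at position(s): 5, 6, 9


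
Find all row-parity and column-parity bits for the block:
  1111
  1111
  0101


Row parities: 000
Column parities: 0101

Row P: 000, Col P: 0101, Corner: 0


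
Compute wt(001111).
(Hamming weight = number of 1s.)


Counting 1s in 001111

4


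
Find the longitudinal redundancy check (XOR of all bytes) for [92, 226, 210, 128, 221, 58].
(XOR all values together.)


XOR chain: 92 ^ 226 ^ 210 ^ 128 ^ 221 ^ 58 = 11

11


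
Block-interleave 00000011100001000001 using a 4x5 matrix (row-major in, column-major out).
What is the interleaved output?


Matrix:
  00000
  01110
  00010
  00001
Read columns: 00000100010001100001

00000100010001100001


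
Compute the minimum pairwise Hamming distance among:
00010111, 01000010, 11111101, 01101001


Comparing all pairs, minimum distance: 3
Can detect 2 errors, correct 1 errors

3


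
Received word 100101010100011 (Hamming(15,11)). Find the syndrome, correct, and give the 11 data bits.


Syndrome = 0: no error detected

Data: 00100100011 (no errors)


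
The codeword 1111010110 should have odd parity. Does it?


Number of 1s: 7

Yes, parity is correct (7 ones)


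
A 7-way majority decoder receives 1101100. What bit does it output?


Ones: 4 out of 7
Threshold: 4

1 (4/7 voted 1)


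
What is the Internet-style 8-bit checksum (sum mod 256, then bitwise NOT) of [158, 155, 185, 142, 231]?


Sum = 871 mod 256 = 103
Complement = 152

152


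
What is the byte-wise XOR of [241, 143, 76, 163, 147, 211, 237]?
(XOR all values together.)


XOR chain: 241 ^ 143 ^ 76 ^ 163 ^ 147 ^ 211 ^ 237 = 60

60


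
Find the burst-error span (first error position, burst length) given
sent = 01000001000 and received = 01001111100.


XOR: 00001110100

Burst at position 4, length 5


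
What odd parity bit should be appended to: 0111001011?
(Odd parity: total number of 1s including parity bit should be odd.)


Number of 1s in data: 6
Parity bit: 1

1


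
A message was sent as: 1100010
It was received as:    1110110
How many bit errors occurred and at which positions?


XOR: 0010100

2 error(s) at position(s): 2, 4


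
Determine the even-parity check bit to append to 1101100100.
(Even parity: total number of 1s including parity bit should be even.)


Number of 1s in data: 5
Parity bit: 1

1


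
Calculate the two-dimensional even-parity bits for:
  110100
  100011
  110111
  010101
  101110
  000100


Row parities: 111101
Column parities: 011111

Row P: 111101, Col P: 011111, Corner: 1


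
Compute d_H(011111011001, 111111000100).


XOR: 100000011101
Count of 1s: 5

5


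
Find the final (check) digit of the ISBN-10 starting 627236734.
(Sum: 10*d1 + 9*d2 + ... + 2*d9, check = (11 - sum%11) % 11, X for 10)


Weighted sum: 241
241 mod 11 = 10

Check digit: 1


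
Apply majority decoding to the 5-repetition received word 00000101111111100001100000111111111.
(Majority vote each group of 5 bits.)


Groups: 00000, 10111, 11111, 00001, 10000, 01111, 11111
Majority votes: 0110011

0110011


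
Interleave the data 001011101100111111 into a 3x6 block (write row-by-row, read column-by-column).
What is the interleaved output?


Matrix:
  001011
  101100
  111111
Read columns: 011001111011101101

011001111011101101


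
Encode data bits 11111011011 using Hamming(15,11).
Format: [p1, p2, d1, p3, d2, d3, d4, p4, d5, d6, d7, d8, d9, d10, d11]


Parity bits: p1=0, p2=0, p3=0, p4=1

001011111011011


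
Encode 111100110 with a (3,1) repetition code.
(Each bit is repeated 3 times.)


Each bit -> 3 copies

111111111111000000111111000


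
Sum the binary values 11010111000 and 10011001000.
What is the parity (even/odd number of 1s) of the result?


11010111000 = 1720
10011001000 = 1224
Sum = 2944 = 101110000000
1s count = 4

even parity (4 ones in 101110000000)


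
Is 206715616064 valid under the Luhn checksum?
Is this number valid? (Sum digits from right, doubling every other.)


Luhn sum = 35
35 mod 10 = 5

Invalid (Luhn sum mod 10 = 5)


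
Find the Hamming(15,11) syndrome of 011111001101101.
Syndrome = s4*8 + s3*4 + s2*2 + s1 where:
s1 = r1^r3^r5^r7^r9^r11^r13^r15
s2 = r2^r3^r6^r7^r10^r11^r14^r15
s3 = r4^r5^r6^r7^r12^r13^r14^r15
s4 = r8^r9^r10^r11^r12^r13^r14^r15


s1=1, s2=1, s3=0, s4=1

Syndrome = 11 (error at position 11)


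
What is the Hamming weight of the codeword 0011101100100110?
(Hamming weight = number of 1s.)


Counting 1s in 0011101100100110

8


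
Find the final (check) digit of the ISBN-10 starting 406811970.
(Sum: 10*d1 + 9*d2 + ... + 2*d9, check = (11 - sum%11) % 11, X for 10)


Weighted sum: 212
212 mod 11 = 3

Check digit: 8


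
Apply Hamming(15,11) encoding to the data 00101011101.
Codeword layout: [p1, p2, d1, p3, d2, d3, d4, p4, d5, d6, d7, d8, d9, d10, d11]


Parity bits: p1=0, p2=1, p3=0, p4=1

010001011011101


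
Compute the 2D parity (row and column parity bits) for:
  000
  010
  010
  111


Row parities: 0111
Column parities: 111

Row P: 0111, Col P: 111, Corner: 1


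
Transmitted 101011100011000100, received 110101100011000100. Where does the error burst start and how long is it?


XOR: 011110000000000000

Burst at position 1, length 4


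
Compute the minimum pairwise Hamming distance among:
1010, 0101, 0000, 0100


Comparing all pairs, minimum distance: 1
Can detect 0 errors, correct 0 errors

1


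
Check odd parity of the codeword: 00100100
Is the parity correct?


Number of 1s: 2

No, parity error (2 ones)


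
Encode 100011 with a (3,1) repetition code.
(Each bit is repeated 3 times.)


Each bit -> 3 copies

111000000000111111


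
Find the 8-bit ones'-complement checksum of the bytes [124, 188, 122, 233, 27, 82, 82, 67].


Sum = 925 mod 256 = 157
Complement = 98

98


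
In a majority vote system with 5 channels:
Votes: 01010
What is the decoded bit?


Ones: 2 out of 5
Threshold: 3

0 (2/5 voted 1)


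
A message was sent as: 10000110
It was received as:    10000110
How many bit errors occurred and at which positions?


XOR: 00000000

0 errors (received matches sent)


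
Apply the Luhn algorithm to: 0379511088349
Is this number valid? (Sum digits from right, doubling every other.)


Luhn sum = 65
65 mod 10 = 5

Invalid (Luhn sum mod 10 = 5)


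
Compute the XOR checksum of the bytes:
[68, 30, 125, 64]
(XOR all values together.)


XOR chain: 68 ^ 30 ^ 125 ^ 64 = 103

103


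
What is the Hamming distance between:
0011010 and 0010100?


XOR: 0001110
Count of 1s: 3

3


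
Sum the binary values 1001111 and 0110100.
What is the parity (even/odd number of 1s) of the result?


1001111 = 79
0110100 = 52
Sum = 131 = 10000011
1s count = 3

odd parity (3 ones in 10000011)


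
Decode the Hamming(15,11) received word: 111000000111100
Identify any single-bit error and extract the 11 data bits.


Syndrome = 0: no error detected

Data: 10000111100 (no errors)


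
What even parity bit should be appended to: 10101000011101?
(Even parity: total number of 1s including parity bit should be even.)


Number of 1s in data: 7
Parity bit: 1

1


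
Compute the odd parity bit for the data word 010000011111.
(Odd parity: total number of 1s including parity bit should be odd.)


Number of 1s in data: 6
Parity bit: 1

1


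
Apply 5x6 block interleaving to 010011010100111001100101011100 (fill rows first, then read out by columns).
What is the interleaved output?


Matrix:
  010011
  010100
  111001
  100101
  011100
Read columns: 001101110100101010111000010110

001101110100101010111000010110


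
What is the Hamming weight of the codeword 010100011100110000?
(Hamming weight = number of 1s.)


Counting 1s in 010100011100110000

7


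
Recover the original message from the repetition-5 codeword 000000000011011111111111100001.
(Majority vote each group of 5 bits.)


Groups: 00000, 00000, 11011, 11111, 11111, 00001
Majority votes: 001110

001110


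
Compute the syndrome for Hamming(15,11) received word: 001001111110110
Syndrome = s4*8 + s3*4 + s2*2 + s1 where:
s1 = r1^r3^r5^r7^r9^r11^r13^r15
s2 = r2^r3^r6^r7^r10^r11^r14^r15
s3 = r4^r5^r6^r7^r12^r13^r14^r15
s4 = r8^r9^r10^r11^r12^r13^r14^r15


s1=1, s2=0, s3=0, s4=0

Syndrome = 1 (error at position 1)


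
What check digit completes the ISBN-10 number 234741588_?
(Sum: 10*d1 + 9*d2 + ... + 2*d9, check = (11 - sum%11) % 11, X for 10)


Weighted sum: 217
217 mod 11 = 8

Check digit: 3


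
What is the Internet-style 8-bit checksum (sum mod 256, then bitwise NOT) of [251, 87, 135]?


Sum = 473 mod 256 = 217
Complement = 38

38


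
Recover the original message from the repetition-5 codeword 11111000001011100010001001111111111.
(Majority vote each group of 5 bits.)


Groups: 11111, 00000, 10111, 00010, 00100, 11111, 11111
Majority votes: 1010011

1010011


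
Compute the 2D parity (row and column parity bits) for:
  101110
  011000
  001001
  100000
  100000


Row parities: 00011
Column parities: 111111

Row P: 00011, Col P: 111111, Corner: 0


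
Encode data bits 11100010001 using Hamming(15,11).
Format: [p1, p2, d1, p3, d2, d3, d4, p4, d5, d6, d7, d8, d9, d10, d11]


Parity bits: p1=0, p2=0, p3=1, p4=0

001111000010001


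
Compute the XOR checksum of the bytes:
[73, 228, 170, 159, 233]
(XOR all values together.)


XOR chain: 73 ^ 228 ^ 170 ^ 159 ^ 233 = 113

113


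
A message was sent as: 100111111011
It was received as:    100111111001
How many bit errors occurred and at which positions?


XOR: 000000000010

1 error(s) at position(s): 10


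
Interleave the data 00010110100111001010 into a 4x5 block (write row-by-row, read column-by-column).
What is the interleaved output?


Matrix:
  00010
  11010
  01110
  01010
Read columns: 01000111001011110000

01000111001011110000


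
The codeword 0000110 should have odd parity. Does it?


Number of 1s: 2

No, parity error (2 ones)


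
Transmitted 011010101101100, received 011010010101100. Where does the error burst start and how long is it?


XOR: 000000111000000

Burst at position 6, length 3


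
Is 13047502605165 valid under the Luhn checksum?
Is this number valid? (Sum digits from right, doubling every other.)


Luhn sum = 34
34 mod 10 = 4

Invalid (Luhn sum mod 10 = 4)


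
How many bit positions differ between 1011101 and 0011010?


XOR: 1000111
Count of 1s: 4

4


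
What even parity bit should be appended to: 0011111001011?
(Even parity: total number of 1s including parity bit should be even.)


Number of 1s in data: 8
Parity bit: 0

0


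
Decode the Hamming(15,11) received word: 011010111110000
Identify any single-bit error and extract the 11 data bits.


Syndrome = 3: error at position 3

Data: 01011110000 (corrected bit 3)


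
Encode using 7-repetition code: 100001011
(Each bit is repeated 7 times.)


Each bit -> 7 copies

111111100000000000000000000000000001111111000000011111111111111


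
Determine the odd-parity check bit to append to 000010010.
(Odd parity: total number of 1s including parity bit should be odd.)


Number of 1s in data: 2
Parity bit: 1

1


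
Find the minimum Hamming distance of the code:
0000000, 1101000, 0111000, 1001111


Comparing all pairs, minimum distance: 2
Can detect 1 errors, correct 0 errors

2


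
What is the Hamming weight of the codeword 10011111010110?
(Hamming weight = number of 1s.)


Counting 1s in 10011111010110

9


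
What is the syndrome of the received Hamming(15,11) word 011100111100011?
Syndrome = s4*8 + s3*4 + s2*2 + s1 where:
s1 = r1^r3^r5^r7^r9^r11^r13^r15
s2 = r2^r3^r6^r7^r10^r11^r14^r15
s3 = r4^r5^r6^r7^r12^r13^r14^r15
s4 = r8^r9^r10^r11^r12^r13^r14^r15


s1=0, s2=0, s3=0, s4=1

Syndrome = 8 (error at position 8)


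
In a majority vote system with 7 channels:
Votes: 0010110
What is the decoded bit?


Ones: 3 out of 7
Threshold: 4

0 (3/7 voted 1)


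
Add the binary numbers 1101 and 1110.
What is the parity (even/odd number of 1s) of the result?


1101 = 13
1110 = 14
Sum = 27 = 11011
1s count = 4

even parity (4 ones in 11011)


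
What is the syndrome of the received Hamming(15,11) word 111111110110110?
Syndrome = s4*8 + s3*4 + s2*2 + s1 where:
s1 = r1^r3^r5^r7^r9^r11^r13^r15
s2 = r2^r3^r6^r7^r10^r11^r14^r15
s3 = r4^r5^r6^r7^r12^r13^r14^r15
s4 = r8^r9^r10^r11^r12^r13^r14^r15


s1=0, s2=1, s3=0, s4=1

Syndrome = 10 (error at position 10)


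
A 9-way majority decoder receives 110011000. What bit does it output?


Ones: 4 out of 9
Threshold: 5

0 (4/9 voted 1)


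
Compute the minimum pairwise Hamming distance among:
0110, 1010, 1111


Comparing all pairs, minimum distance: 2
Can detect 1 errors, correct 0 errors

2


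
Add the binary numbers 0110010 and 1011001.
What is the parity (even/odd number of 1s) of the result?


0110010 = 50
1011001 = 89
Sum = 139 = 10001011
1s count = 4

even parity (4 ones in 10001011)


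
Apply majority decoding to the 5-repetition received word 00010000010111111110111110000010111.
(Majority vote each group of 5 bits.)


Groups: 00010, 00001, 01111, 11110, 11111, 00000, 10111
Majority votes: 0011101

0011101
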